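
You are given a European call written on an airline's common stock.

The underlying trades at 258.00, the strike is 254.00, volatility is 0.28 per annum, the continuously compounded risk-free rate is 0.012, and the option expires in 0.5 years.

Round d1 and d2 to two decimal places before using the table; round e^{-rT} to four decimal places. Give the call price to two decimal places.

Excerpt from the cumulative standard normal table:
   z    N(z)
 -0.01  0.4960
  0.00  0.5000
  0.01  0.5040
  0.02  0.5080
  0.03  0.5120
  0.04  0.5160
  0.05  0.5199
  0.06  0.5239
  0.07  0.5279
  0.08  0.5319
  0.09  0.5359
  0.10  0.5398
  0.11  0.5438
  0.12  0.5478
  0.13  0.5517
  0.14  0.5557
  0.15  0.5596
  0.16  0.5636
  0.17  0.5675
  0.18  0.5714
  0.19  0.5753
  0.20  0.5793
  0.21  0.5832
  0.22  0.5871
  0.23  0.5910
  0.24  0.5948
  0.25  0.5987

23.22

σ√T = 0.28·√0.5 = 0.1980
d₁ = [ln(258/254) + (0.012 + 0.28²/2)·0.5] / 0.1980 = [0.0156 + 0.0256] / 0.1980 = 0.2082 which rounds to 0.21
d₂ = d₁ − σ√T = 0.2082 − 0.1980 = 0.0102 which rounds to 0.01
e^(−rT) = e^(−0.012·0.5) = 0.9940
N(d₁) = N(0.21) = 0.5832;  N(d₂) = N(0.01) = 0.5040
C = 258·0.5832 − 254·0.9940·0.5040 = 150.4656 − 127.2479 = 23.2177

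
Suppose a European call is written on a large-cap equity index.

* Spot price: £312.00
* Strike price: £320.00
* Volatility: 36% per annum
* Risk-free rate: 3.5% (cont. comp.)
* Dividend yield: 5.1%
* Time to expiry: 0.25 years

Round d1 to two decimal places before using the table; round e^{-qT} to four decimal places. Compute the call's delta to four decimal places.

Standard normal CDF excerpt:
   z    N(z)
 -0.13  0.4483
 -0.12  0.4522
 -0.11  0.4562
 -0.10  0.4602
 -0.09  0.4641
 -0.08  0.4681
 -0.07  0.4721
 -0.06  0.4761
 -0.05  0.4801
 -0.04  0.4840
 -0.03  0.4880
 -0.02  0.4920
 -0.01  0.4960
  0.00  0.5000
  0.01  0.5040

σ√T = 0.36 × 0.5000 = 0.1800
d₁ = [ln(312/320) + (0.035 − 0.051 + 0.36²/2)·0.25] / 0.1800 = [-0.0253 + 0.0122] / 0.1800 = -0.0729 ≈ -0.07
N(d₁) = N(-0.07) = 0.4721
Δ_call = e^(−qT)·N(d₁) = 0.9873·0.4721 = 0.4661

0.4661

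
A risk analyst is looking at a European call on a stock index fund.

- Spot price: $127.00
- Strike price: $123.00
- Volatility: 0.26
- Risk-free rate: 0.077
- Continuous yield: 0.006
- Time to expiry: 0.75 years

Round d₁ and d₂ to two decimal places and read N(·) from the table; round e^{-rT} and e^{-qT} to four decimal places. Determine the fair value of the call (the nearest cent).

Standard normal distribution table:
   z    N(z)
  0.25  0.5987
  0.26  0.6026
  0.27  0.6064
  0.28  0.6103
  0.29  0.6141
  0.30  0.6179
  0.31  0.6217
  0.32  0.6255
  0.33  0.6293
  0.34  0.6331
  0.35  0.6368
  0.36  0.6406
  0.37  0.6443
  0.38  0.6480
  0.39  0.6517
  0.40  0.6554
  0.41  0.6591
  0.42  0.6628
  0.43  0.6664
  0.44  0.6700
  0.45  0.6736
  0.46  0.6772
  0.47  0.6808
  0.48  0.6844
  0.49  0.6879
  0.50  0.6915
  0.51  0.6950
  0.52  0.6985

σ√T = 0.26 × 0.8660 = 0.2252
d₁ = [ln(127/123) + (0.077 − 0.006 + ½·0.26²)·0.75] / (σ√T) = (0.0320 + 0.0786) / 0.2252 = 0.4912 → 0.49
d₂ = 0.4912 − 0.2252 = 0.2660 → 0.27
exp(−qT) = exp(−0.006·0.75) = 0.9955;  exp(−rT) = exp(−0.077·0.75) = 0.9439
C = 127·0.9955·N(0.49) − 123·0.9439·N(0.27) = 127·0.9955·0.6879 − 123·0.9439·0.6064 = 86.9702 − 70.4029 = 16.5673

$16.57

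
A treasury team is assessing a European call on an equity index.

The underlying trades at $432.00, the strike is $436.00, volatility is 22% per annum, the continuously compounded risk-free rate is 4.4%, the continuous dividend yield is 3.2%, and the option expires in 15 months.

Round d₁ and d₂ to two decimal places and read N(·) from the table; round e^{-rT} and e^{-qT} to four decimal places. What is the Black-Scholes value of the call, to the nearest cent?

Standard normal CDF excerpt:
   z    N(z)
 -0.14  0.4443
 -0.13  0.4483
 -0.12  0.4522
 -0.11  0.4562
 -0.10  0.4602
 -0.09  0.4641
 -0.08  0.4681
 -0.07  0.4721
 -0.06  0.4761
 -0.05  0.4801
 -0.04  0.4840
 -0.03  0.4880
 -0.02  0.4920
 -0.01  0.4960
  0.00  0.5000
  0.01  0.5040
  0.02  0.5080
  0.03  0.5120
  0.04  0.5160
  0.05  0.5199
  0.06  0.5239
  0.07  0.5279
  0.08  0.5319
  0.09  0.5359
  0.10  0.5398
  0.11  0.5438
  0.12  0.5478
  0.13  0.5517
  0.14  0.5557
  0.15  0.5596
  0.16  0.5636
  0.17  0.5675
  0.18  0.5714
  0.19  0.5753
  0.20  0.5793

$42.36

σ√T = 0.22 × 1.1180 = 0.2460
d₁ = [ln(432/436) + (0.044 − 0.032 + 0.22²/2)·1.25] / 0.2460 = [-0.0092 + 0.0452] / 0.2460 = 0.1465 ⇒ 0.15
d₂ = d₁ − σ√T = 0.1465 − 0.2460 = -0.0995 ⇒ -0.10
e^(−qT) = e^(−0.032·1.25) = 0.9608;  e^(−rT) = e^(−0.044·1.25) = 0.9465
N(d₁) = N(0.15) = 0.5596;  N(d₂) = N(-0.10) = 0.4602
C = 432·0.9608·0.5596 − 436·0.9465·0.4602 = 232.2707 − 189.9126 = 42.3581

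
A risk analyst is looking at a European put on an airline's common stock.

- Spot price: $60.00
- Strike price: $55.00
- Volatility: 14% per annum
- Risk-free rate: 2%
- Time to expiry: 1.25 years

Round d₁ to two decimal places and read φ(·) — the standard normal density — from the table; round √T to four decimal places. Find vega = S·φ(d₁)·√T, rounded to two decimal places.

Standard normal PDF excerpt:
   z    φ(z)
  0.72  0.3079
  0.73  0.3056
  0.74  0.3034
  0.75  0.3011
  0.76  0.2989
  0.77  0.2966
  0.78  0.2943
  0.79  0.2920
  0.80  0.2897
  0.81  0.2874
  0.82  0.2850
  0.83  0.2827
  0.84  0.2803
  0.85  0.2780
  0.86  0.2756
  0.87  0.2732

T = 1.25;  σ√T = 0.1565
d₁ = [ln(60/55) + (0.02 + 0.14²/2)·1.25] / 0.1565 = [0.0870 + 0.0372] / 0.1565 = 0.7939 → 0.79
√T = √1.25 = 1.1180
φ(d₁) = φ(0.79) = 0.2920
vega = S·φ(d₁)·√T = 60·0.2920·1.1180 = 19.5874
(Call and put vega coincide under Black-Scholes.)

19.59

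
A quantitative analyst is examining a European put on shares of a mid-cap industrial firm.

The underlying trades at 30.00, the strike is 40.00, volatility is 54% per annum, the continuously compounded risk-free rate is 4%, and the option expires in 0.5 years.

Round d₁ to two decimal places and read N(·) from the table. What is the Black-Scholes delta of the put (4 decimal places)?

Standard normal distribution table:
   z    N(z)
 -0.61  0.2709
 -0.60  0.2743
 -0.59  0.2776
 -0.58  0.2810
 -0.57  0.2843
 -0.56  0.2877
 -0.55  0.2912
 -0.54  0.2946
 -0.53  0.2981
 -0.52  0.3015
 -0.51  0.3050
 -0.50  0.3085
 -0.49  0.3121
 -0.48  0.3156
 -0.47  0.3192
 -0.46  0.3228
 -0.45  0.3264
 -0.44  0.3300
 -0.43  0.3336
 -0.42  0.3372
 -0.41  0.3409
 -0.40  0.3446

-0.6950

T = 0.5;  σ√T = 0.3818
d₁ = [ln(30/40) + (0.04 + ½·0.54²)·0.5] / (σ√T) = (-0.2877 + 0.0929) / 0.3818 = -0.5101 ⇒ -0.51
N(d₁) = N(-0.51) = 0.3050
Δ_put = N(d₁) − 1 = 0.3050 − 1 = -0.6950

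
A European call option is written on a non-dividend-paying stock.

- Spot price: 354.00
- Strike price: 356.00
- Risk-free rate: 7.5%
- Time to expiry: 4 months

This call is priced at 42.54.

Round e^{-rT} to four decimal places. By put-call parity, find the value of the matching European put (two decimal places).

35.75

exp(−rT) = exp(−0.075·0.3333) = 0.9753
Put-call parity: C − P = S − K·e^(−rT) = 354 − 356·0.9753 = 354 − 347.2068 = 6.7932
P = C − (C − P) = 42.54 − (6.7932) = 35.7468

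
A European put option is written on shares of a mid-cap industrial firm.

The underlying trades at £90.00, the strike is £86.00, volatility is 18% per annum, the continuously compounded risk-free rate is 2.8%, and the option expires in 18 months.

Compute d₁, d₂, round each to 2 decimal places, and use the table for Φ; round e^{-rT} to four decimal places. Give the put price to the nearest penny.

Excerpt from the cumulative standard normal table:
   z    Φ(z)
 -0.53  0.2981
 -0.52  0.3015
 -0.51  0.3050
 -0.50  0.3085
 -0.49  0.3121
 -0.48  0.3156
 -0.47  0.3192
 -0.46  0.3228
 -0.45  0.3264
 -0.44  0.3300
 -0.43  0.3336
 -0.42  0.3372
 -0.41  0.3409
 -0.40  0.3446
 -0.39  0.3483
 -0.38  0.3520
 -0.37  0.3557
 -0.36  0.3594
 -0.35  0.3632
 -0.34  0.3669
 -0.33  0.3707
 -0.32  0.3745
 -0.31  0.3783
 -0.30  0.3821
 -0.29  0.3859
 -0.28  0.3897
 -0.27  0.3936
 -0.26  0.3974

T = 1.5;  σ√T = 0.2205
d₁ = [ln(90/86) + (0.028 + 0.18²/2)·1.5] / 0.2205 = [0.0455 + 0.0663] / 0.2205 = 0.5070 which rounds to 0.51
d₂ = d₁ − σ√T = 0.5070 − 0.2205 = 0.2865 which rounds to 0.29
e^(−rT) = e^(−0.028·1.5) = 0.9589
N(−d₂) = N(-0.29) = 0.3859;  N(−d₁) = N(-0.51) = 0.3050
P = 86·0.9589·0.3859 − 90·0.3050 = 31.8234 − 27.4500 = 4.3734

£4.37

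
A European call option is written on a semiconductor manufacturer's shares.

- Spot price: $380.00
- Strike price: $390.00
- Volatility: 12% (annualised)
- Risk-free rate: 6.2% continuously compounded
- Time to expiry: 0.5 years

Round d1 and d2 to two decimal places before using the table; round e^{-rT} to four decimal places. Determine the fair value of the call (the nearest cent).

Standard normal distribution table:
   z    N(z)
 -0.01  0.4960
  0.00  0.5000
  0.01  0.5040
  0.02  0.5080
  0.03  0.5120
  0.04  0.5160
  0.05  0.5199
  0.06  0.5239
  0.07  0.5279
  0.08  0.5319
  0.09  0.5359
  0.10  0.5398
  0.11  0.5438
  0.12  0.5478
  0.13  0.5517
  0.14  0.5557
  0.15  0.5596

$13.05

σ√T = 0.12 × 0.7071 = 0.0849
d₁ = [ln(380/390) + (0.062 + 0.12²/2)·0.5] / 0.0849 = [-0.0260 + 0.0346] / 0.0849 = 0.1016 which rounds to 0.10
d₂ = d₁ − σ√T = 0.1016 − 0.0849 = 0.0168 which rounds to 0.02
e^(−rT) = e^(−0.062·0.5) = 0.9695
C = 380·N(0.10) − 390·0.9695·N(0.02) = 380·0.5398 − 390·0.9695·0.5080 = 205.1240 − 192.0773 = 13.0467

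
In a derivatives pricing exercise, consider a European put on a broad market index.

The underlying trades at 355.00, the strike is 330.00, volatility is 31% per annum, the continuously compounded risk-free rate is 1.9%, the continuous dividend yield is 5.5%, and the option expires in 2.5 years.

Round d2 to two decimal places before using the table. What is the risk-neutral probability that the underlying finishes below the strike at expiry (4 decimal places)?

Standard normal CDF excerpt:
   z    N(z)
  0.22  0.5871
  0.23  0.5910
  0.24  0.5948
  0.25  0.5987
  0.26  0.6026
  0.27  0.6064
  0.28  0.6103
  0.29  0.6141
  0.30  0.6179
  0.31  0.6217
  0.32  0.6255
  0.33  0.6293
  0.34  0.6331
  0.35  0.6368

T = 2.5;  σ√T = 0.4902
d₁ = [ln(355/330) + (0.019 − 0.055 + ½·0.31²)·2.5] / (σ√T) = (0.0730 + 0.0301) / 0.4902 = 0.2104 → 0.21
d₂ = 0.2104 − 0.4902 = -0.2797 → -0.28
Pr(exercise) under Q = N(−d₂) = N(0.28) = 0.6103

0.6103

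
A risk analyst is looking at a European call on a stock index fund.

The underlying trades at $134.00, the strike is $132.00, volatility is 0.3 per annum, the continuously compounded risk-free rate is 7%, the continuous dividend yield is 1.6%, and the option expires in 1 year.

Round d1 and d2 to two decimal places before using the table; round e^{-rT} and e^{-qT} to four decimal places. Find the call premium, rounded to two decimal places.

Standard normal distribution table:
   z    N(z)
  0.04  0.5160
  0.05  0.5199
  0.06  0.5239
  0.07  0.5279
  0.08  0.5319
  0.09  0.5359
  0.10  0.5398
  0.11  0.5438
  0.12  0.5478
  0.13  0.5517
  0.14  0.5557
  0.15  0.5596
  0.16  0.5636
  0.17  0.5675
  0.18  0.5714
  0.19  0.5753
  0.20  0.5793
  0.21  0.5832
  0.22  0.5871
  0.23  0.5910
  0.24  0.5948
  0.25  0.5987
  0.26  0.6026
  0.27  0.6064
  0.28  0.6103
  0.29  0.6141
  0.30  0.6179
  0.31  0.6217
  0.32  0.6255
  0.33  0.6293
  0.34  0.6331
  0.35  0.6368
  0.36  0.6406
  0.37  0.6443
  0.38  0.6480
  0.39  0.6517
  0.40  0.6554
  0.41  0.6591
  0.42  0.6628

T = 1;  σ√T = 0.3000
d₁ = [ln(134/132) + (0.07 − 0.016 + 0.3²/2)·1] / 0.3000 = [0.0150 + 0.0990] / 0.3000 = 0.3801 ≈ 0.38
d₂ = d₁ − σ√T = 0.3801 − 0.3000 = 0.0801 ≈ 0.08
e^(−qT) = e^(−0.016·1) = 0.9841;  e^(−rT) = e^(−0.07·1) = 0.9324
N(d₁) = N(0.38) = 0.6480;  N(d₂) = N(0.08) = 0.5319
C = 134·0.9841·0.6480 − 132·0.9324·0.5319 = 85.4514 − 65.4645 = 19.9868

$19.99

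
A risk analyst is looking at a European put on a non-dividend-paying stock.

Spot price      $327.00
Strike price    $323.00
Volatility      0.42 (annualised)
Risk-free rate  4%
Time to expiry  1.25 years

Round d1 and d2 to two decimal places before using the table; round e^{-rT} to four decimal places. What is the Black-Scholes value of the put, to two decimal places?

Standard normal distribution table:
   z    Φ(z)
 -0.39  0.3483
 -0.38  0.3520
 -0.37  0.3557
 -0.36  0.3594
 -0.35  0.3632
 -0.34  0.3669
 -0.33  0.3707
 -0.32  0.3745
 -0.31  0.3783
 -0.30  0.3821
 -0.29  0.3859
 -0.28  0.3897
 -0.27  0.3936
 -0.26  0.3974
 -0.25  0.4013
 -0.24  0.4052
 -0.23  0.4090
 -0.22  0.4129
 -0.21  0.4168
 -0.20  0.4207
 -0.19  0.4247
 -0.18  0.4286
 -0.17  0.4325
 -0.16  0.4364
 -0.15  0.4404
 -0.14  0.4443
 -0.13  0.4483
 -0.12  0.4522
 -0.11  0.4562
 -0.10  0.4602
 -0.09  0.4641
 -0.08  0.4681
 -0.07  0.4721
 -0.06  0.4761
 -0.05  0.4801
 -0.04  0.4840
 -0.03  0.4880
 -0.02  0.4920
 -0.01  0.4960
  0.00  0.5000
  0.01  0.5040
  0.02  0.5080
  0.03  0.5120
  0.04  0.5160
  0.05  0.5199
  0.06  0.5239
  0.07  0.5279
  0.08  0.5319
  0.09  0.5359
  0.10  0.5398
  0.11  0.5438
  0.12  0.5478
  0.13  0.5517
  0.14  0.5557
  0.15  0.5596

σ√T = 0.42 × 1.1180 = 0.4696
d₁ = [ln(327/323) + (0.04 + ½·0.42²)·1.25] / (σ√T) = (0.0123 + 0.1602) / 0.4696 = 0.3675 ⇒ 0.37
d₂ = 0.3675 − 0.4696 = -0.1021 ⇒ -0.10
exp(−rT) = exp(−0.04·1.25) = 0.9512
N(−d₂) = N(0.10) = 0.5398;  N(−d₁) = N(-0.37) = 0.3557
P = 323·0.9512·0.5398 − 327·0.3557 = 165.8469 − 116.3139 = 49.5330

$49.53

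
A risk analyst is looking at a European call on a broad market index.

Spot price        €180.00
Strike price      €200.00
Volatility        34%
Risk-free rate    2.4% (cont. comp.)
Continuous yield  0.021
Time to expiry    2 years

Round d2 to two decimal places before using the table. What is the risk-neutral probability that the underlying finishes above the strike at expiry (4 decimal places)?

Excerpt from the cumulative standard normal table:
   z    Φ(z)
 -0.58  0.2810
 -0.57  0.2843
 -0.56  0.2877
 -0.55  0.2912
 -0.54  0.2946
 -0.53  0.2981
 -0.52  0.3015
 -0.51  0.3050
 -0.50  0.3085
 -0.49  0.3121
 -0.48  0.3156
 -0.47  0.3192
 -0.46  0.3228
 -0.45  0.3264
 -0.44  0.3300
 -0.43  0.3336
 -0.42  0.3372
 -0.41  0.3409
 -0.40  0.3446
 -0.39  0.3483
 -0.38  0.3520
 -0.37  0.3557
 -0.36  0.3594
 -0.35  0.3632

0.3264

σ√T = 0.34 × 1.4142 = 0.4808
d₁ = [ln(180/200) + (0.024 − 0.021 + 0.34²/2)·2] / 0.4808 = [-0.1054 + 0.1216] / 0.4808 = 0.0338 ≈ 0.03
d₂ = d₁ − σ√T = 0.0338 − 0.4808 = -0.4471 ≈ -0.45
Risk-neutral Pr[S_T > K] = N(d₂) = N(-0.45) = 0.3264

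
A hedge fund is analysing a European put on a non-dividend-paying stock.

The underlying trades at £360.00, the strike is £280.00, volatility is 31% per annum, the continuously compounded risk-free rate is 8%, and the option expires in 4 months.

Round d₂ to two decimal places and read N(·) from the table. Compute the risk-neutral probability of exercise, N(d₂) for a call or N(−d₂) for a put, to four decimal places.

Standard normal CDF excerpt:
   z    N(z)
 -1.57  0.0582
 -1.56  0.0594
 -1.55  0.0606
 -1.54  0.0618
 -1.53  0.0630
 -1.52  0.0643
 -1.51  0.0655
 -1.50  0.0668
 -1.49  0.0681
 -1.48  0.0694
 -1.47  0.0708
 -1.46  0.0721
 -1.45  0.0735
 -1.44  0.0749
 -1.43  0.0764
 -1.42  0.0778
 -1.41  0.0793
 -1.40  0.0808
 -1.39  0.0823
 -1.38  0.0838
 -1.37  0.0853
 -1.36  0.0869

0.0721

T = 0.3333;  σ√T = 0.1790
d₁ = [ln(360/280) + (0.08 + 0.31²/2)·0.3333] / 0.1790 = [0.2513 + 0.0427] / 0.1790 = 1.6426 ≈ 1.64
d₂ = d₁ − σ√T = 1.6426 − 0.1790 = 1.4637 ≈ 1.46
Pr(exercise) under Q = N(−d₂) = N(-1.46) = 0.0721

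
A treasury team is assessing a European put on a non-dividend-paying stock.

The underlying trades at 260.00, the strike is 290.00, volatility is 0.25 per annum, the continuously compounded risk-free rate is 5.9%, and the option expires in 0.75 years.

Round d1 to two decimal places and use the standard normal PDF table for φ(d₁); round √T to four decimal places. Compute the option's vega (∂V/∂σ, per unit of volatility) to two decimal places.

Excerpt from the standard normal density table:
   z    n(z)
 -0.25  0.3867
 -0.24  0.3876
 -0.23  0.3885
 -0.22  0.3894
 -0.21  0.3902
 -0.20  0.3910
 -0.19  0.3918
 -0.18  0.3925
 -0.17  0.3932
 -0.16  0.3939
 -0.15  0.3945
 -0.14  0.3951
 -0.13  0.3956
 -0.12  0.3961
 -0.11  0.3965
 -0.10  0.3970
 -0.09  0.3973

88.22

σ√T = 0.25 × 0.8660 = 0.2165
d₁ = [ln(260/290) + (0.059 + 0.25²/2)·0.75] / 0.2165 = [-0.1092 + 0.0677] / 0.2165 = -0.1917 which rounds to -0.19
√T = √0.75 = 0.8660
φ(d₁) = φ(-0.19) = 0.3918
vega = S·φ(d₁)·√T = 260·0.3918·0.8660 = 88.2177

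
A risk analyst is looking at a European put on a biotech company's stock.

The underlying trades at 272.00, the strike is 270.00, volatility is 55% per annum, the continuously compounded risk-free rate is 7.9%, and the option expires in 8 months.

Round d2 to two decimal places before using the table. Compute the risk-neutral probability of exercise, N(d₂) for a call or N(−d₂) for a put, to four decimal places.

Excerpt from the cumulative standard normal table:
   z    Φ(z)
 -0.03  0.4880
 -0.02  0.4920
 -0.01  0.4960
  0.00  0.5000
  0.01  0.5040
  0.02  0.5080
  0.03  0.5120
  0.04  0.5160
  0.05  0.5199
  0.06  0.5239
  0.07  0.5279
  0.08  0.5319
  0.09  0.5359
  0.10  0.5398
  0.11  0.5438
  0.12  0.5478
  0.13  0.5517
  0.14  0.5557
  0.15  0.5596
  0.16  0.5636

σ√T = 0.55·√0.6667 = 0.4491
d₁ = [ln(272/270) + (0.079 + 0.55²/2)·0.6667] / 0.4491 = [0.0074 + 0.1535] / 0.4491 = 0.3582 → 0.36
d₂ = d₁ − σ√T = 0.3582 − 0.4491 = -0.0908 → -0.09
Risk-neutral Pr[S_T < K] = N(−d₂) = N(0.09) = 0.5359

0.5359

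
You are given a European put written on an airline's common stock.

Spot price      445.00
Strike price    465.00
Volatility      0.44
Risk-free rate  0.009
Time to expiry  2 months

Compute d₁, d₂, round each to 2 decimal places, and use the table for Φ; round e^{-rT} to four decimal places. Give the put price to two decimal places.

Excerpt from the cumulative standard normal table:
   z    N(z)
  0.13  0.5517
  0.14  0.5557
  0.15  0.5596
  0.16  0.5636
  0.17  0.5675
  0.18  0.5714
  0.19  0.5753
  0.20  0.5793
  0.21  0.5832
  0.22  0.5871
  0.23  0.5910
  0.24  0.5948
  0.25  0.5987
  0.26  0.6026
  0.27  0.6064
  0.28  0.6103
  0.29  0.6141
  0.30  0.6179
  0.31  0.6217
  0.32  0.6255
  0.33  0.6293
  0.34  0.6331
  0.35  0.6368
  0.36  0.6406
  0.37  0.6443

43.16

σ√T = 0.44 × 0.4082 = 0.1796
ln(S/K) + (r + σ²/2)T = ln(445/465) + (0.009 + 0.44²/2)·0.1667 = -0.0440 + 0.0176 = -0.0263
d₁ = -0.0263 / 0.1796 = -0.1466 ≈ -0.15
d₂ = d₁ − σ√T = -0.1466 − 0.1796 = -0.3262 ≈ -0.33
exp(−rT) = exp(−0.009·0.1667) = 0.9985
N(−d₂) = N(0.33) = 0.6293;  N(−d₁) = N(0.15) = 0.5596
P = 465·0.9985·0.6293 − 445·0.5596 = 292.1856 − 249.0220 = 43.1636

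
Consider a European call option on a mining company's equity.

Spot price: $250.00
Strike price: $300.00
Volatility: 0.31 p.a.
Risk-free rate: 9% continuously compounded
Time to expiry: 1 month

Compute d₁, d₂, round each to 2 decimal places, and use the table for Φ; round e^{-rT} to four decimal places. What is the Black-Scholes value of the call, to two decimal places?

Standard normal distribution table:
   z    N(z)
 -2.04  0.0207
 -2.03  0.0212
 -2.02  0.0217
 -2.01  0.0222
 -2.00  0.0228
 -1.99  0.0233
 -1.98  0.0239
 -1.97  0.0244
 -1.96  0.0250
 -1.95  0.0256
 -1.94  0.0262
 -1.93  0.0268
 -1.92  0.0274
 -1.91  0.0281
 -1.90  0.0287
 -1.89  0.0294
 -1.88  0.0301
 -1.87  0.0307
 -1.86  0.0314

T = 0.08333;  σ√T = 0.0895
ln(S/K) + (r + σ²/2)T = ln(250/300) + (0.09 + 0.31²/2)·0.08333 = -0.1823 + 0.0115 = -0.1708
d₁ = -0.1708 / 0.0895 = -1.9088 → -1.91
d₂ = d₁ − σ√T = -1.9088 − 0.0895 = -1.9983 → -2.00
e^(−rT) = e^(−0.09·0.08333) = 0.9925
N(d₁) = N(-1.91) = 0.0281;  N(d₂) = N(-2.00) = 0.0228
C = 250·0.0281 − 300·0.9925·0.0228 = 7.0250 − 6.7887 = 0.2363

$0.24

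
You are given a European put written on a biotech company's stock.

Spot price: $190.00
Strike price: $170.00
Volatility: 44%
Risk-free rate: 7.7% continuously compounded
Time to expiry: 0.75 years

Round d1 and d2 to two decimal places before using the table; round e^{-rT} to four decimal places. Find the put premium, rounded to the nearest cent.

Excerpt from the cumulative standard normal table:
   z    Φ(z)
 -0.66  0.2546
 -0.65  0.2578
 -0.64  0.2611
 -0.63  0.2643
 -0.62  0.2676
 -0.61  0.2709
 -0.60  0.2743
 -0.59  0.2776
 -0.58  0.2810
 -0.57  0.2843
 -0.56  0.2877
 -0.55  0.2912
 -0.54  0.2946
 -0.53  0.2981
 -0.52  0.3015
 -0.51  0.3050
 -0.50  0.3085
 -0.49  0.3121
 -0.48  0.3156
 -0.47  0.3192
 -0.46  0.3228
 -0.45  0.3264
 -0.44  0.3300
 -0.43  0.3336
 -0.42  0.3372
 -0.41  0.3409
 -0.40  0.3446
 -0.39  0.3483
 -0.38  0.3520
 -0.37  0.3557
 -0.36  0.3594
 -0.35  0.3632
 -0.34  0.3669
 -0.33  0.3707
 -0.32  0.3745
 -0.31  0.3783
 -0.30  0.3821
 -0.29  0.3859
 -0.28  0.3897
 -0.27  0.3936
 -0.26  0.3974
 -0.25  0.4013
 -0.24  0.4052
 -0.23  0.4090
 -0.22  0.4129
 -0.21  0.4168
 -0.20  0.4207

$14.18

T = 0.75;  σ√T = 0.3811
d₁ = [ln(190/170) + (0.077 + 0.44²/2)·0.75] / 0.3811 = [0.1112 + 0.1304] / 0.3811 = 0.6340 which rounds to 0.63
d₂ = d₁ − σ√T = 0.6340 − 0.3811 = 0.2529 which rounds to 0.25
e^(−rT) = e^(−0.077·0.75) = 0.9439
P = 170·0.9439·N(-0.25) − 190·N(-0.63) = 170·0.9439·0.4013 − 190·0.2643 = 64.3938 − 50.2170 = 14.1768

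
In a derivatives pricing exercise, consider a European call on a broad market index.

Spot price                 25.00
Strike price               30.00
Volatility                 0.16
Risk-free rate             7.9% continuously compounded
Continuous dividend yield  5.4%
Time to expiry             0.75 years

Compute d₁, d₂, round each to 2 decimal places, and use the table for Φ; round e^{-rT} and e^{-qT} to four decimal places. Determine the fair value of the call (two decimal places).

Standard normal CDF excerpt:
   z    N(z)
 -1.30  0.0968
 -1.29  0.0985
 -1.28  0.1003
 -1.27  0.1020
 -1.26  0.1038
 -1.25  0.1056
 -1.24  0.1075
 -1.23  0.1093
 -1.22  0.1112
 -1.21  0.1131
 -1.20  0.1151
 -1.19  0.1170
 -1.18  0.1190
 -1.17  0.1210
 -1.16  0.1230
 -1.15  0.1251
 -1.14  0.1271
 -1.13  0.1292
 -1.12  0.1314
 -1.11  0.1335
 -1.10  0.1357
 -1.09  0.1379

σ√T = 0.16 × 0.8660 = 0.1386
d₁ = [ln(25/30) + (0.079 − 0.054 + ½·0.16²)·0.75] / (σ√T) = (-0.1823 + 0.0284) / 0.1386 = -1.1112 ⇒ -1.11
d₂ = -1.1112 − 0.1386 = -1.2498 ⇒ -1.25
e^(−qT) = e^(−0.054·0.75) = 0.9603;  e^(−rT) = e^(−0.079·0.75) = 0.9425
N(d₁) = N(-1.11) = 0.1335;  N(d₂) = N(-1.25) = 0.1056
C = 25·0.9603·0.1335 − 30·0.9425·0.1056 = 3.2050 − 2.9858 = 0.2192

0.22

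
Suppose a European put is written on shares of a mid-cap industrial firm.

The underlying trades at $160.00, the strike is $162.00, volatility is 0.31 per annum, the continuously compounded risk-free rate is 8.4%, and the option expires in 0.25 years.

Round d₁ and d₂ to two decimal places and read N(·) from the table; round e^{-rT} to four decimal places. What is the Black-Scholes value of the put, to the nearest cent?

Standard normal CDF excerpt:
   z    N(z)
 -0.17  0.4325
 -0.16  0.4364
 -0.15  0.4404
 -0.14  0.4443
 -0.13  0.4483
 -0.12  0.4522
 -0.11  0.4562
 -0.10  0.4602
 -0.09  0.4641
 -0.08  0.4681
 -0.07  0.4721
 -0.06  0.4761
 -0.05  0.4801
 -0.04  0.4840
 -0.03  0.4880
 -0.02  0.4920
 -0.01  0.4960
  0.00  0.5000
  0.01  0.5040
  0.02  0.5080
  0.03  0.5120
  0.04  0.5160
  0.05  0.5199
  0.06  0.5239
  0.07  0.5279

$8.86

σ√T = 0.31 × 0.5000 = 0.1550
d₁ = [ln(160/162) + (0.084 + 0.31²/2)·0.25] / 0.1550 = [-0.0124 + 0.0330] / 0.1550 = 0.1328 which rounds to 0.13
d₂ = d₁ − σ√T = 0.1328 − 0.1550 = -0.0222 which rounds to -0.02
exp(−rT) = exp(−0.084·0.25) = 0.9792
N(−d₂) = N(0.02) = 0.5080;  N(−d₁) = N(-0.13) = 0.4483
P = 162·0.9792·0.5080 − 160·0.4483 = 80.5842 − 71.7280 = 8.8562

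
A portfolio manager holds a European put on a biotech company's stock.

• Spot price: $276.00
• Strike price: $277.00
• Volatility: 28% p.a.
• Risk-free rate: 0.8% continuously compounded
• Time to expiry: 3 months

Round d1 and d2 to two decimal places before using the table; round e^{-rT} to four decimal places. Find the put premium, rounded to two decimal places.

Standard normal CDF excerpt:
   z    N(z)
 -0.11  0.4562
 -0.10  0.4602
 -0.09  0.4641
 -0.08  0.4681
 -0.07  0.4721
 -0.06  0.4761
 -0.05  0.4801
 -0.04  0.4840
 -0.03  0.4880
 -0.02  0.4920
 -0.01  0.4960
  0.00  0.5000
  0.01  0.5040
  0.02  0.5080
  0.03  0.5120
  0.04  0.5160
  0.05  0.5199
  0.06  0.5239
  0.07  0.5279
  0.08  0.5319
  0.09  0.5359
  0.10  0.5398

σ√T = 0.28·√0.25 = 0.1400
d₁ = [ln(276/277) + (0.008 + 0.28²/2)·0.25] / 0.1400 = [-0.0036 + 0.0118] / 0.1400 = 0.0585 ⇒ 0.06
d₂ = d₁ − σ√T = 0.0585 − 0.1400 = -0.0815 ⇒ -0.08
exp(−rT) = exp(−0.008·0.25) = 0.9980
P = 277·0.9980·N(0.08) − 276·N(-0.06) = 277·0.9980·0.5319 − 276·0.4761 = 147.0416 − 131.4036 = 15.6380

$15.64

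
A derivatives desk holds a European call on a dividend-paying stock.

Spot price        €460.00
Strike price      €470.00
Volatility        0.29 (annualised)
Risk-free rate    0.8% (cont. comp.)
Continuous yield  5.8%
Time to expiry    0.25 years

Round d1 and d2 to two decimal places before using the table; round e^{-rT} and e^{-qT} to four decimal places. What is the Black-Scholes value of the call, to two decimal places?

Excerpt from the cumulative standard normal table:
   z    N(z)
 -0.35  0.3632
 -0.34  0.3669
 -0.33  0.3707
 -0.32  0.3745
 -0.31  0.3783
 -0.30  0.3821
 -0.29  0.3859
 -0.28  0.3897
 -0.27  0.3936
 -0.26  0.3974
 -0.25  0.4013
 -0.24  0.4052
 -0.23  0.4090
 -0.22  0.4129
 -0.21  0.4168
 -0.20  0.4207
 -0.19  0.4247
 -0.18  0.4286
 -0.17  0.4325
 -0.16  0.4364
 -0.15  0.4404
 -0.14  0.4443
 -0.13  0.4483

T = 0.25;  σ√T = 0.1450
d₁ = [ln(460/470) + (0.008 − 0.058 + 0.29²/2)·0.25] / 0.1450 = [-0.0215 − 0.0020] / 0.1450 = -0.1620 which rounds to -0.16
d₂ = d₁ − σ√T = -0.1620 − 0.1450 = -0.3070 which rounds to -0.31
e^(−qT) = e^(−0.058·0.25) = 0.9856;  e^(−rT) = e^(−0.008·0.25) = 0.9980
C = 460·0.9856·N(-0.16) − 470·0.9980·N(-0.31) = 460·0.9856·0.4364 − 470·0.9980·0.3783 = 197.8533 − 177.4454 = 20.4079

€20.41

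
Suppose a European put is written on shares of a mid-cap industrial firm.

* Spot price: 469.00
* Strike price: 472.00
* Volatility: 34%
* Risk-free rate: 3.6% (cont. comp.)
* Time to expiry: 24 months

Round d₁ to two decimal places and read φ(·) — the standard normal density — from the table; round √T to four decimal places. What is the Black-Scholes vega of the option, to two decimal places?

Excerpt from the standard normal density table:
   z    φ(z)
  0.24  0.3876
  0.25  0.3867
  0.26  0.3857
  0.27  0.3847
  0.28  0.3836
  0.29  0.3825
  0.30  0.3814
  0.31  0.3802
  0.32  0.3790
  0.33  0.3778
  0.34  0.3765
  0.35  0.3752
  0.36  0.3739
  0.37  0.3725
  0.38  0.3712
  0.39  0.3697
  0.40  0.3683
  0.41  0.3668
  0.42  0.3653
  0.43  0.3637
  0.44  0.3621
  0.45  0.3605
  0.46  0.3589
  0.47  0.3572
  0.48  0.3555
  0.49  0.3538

T = 2;  σ√T = 0.4808
ln(S/K) + (r + σ²/2)T = ln(469/472) + (0.036 + 0.34²/2)·2 = -0.0064 + 0.1876 = 0.1812
d₁ = 0.1812 / 0.4808 = 0.3769 ≈ 0.38
√T = √2 = 1.4142
φ(d₁) = φ(0.38) = 0.3712
vega = S·φ(d₁)·√T = 469·0.3712·1.4142 = 246.2020

246.20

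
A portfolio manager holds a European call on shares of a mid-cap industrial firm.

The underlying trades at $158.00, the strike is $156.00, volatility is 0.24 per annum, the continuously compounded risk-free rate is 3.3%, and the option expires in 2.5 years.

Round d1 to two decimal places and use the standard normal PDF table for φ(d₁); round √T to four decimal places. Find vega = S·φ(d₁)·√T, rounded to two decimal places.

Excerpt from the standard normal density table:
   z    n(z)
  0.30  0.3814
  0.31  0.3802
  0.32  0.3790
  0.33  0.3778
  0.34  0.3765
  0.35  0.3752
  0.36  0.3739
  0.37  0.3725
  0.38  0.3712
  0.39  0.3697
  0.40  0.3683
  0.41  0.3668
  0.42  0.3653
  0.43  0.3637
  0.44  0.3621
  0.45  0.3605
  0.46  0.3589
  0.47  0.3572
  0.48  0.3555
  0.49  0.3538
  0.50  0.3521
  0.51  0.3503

σ√T = 0.24 × 1.5811 = 0.3795
d₁ = [ln(158/156) + (0.033 + ½·0.24²)·2.5] / (σ√T) = (0.0127 + 0.1545) / 0.3795 = 0.4407 which rounds to 0.44
√T = √2.5 = 1.5811
φ(d₁) = φ(0.44) = 0.3621
vega = S·φ(d₁)·√T = 158·0.3621·1.5811 = 90.4576
(Vega is the same for a European call and put with the same parameters.)

90.46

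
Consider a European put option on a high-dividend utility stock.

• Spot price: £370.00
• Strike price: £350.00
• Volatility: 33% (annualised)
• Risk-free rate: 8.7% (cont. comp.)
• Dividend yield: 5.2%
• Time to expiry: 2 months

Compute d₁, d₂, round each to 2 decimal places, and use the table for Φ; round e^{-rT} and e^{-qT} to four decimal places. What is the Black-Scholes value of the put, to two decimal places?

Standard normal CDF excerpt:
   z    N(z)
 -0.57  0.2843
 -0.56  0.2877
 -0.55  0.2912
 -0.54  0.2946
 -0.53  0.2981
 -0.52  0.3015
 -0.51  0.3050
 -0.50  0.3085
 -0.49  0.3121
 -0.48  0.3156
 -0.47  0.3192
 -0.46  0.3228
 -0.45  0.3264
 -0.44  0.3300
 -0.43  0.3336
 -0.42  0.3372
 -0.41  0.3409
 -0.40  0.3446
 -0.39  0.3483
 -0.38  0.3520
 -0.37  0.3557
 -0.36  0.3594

£9.55

σ√T = 0.33·√0.1667 = 0.1347
d₁ = [ln(370/350) + (0.087 − 0.052 + 0.33²/2)·0.1667] / 0.1347 = [0.0556 + 0.0149] / 0.1347 = 0.5231 ⇒ 0.52
d₂ = d₁ − σ√T = 0.5231 − 0.1347 = 0.3884 ⇒ 0.39
exp(−qT) = exp(−0.052·0.1667) = 0.9914;  exp(−rT) = exp(−0.087·0.1667) = 0.9856
N(−d₂) = N(-0.39) = 0.3483;  N(−d₁) = N(-0.52) = 0.3015
P = 350·0.9856·0.3483 − 370·0.9914·0.3015 = 120.1496 − 110.5956 = 9.5539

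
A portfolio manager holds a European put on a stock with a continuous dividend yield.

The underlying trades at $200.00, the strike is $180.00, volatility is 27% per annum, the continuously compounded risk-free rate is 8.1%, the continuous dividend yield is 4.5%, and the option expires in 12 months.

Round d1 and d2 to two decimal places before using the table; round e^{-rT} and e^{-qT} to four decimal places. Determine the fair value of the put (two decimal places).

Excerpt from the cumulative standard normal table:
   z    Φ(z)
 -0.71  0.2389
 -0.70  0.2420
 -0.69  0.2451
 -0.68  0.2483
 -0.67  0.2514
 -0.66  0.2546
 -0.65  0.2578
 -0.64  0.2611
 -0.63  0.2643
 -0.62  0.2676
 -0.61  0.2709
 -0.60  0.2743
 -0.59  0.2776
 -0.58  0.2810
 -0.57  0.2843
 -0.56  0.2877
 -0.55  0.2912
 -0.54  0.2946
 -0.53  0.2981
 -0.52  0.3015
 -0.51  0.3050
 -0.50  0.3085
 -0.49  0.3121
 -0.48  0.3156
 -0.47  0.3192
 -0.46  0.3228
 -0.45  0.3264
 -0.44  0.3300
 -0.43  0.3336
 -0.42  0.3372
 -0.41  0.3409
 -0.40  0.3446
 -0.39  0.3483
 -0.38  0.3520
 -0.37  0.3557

T = 1;  σ√T = 0.2700
d₁ = [ln(200/180) + (0.081 − 0.045 + ½·0.27²)·1] / (σ√T) = (0.1054 + 0.0725) / 0.2700 = 0.6586 which rounds to 0.66
d₂ = 0.6586 − 0.2700 = 0.3886 which rounds to 0.39
e^(−qT) = e^(−0.045·1) = 0.9560;  e^(−rT) = e^(−0.081·1) = 0.9222
N(−d₂) = N(-0.39) = 0.3483;  N(−d₁) = N(-0.66) = 0.2546
P = 180·0.9222·0.3483 − 200·0.9560·0.2546 = 57.8164 − 48.6795 = 9.1369

$9.14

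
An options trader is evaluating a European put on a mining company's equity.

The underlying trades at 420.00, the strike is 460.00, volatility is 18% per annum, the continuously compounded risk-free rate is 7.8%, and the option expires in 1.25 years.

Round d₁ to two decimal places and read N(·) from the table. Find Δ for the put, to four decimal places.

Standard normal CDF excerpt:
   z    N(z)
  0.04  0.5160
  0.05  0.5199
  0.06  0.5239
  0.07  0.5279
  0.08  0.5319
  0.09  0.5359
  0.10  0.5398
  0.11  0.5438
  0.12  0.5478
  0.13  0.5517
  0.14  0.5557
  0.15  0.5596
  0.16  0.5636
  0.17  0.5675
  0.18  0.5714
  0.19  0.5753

T = 1.25;  σ√T = 0.2012
ln(S/K) + (r + σ²/2)T = ln(420/460) + (0.078 + 0.18²/2)·1.25 = -0.0910 + 0.1178 = 0.0268
d₁ = 0.0268 / 0.2012 = 0.1331 which rounds to 0.13
N(d₁) = N(0.13) = 0.5517
Δ_put = N(d₁) − 1 = 0.5517 − 1 = -0.4483

-0.4483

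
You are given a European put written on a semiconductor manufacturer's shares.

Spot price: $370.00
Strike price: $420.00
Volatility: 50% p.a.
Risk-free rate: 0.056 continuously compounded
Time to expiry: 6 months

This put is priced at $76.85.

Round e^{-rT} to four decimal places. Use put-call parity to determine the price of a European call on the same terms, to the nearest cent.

exp(−rT) = exp(−0.056·0.5) = 0.9724
Put-call parity: C − P = S − K·e^(−rT) = 370 − 420·0.9724 = 370 − 408.4080 = -38.4080
C = P + (C − P) = 76.85 + (-38.4080) = 38.4420

$38.44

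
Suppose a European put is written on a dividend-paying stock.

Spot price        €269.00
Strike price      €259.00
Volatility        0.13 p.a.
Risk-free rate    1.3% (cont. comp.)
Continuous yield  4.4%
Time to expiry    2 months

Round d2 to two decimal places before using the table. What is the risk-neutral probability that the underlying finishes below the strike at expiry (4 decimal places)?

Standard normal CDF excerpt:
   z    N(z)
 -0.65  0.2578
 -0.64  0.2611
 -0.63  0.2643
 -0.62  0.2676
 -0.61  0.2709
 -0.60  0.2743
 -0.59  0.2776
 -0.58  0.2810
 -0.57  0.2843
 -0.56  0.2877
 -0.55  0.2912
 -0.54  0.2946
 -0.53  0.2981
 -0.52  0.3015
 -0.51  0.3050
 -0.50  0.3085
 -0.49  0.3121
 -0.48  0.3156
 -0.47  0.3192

T = 0.1667;  σ√T = 0.0531
d₁ = [ln(269/259) + (0.013 − 0.044 + ½·0.13²)·0.1667] / (σ√T) = (0.0379 − 0.0038) / 0.0531 = 0.6430 → 0.64
d₂ = 0.6430 − 0.0531 = 0.5899 → 0.59
Pr(exercise) under Q = N(−d₂) = N(-0.59) = 0.2776

0.2776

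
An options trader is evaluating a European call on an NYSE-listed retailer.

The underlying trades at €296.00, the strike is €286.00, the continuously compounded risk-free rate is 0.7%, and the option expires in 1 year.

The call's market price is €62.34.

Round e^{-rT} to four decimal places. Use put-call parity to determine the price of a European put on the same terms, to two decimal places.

exp(−rT) = exp(−0.007·1) = 0.9930
Put-call parity: C − P = S − K·e^(−rT) = 296 − 286·0.9930 = 296 − 283.9980 = 12.0020
P = C − (C − P) = 62.34 − (12.0020) = 50.3380

€50.34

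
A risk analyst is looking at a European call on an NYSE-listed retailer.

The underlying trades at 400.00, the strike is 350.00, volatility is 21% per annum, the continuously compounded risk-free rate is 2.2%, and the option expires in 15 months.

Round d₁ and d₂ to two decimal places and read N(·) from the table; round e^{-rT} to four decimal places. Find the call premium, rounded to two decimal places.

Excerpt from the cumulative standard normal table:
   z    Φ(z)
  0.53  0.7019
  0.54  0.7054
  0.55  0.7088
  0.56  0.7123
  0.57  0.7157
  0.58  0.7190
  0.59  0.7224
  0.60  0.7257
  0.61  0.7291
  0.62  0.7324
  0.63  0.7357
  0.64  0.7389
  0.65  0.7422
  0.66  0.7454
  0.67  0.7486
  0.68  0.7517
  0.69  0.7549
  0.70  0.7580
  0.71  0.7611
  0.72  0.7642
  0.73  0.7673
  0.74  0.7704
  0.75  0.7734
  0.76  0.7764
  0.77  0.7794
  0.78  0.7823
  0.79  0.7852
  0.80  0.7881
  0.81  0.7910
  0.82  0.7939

σ√T = 0.21·√1.25 = 0.2348
d₁ = [ln(400/350) + (0.022 + ½·0.21²)·1.25] / (σ√T) = (0.1335 + 0.0551) / 0.2348 = 0.8033 which rounds to 0.80
d₂ = 0.8033 − 0.2348 = 0.5685 which rounds to 0.57
e^(−rT) = e^(−0.022·1.25) = 0.9729
N(d₁) = N(0.80) = 0.7881;  N(d₂) = N(0.57) = 0.7157
C = 400·0.7881 − 350·0.9729·0.7157 = 315.2400 − 243.7066 = 71.5334

71.53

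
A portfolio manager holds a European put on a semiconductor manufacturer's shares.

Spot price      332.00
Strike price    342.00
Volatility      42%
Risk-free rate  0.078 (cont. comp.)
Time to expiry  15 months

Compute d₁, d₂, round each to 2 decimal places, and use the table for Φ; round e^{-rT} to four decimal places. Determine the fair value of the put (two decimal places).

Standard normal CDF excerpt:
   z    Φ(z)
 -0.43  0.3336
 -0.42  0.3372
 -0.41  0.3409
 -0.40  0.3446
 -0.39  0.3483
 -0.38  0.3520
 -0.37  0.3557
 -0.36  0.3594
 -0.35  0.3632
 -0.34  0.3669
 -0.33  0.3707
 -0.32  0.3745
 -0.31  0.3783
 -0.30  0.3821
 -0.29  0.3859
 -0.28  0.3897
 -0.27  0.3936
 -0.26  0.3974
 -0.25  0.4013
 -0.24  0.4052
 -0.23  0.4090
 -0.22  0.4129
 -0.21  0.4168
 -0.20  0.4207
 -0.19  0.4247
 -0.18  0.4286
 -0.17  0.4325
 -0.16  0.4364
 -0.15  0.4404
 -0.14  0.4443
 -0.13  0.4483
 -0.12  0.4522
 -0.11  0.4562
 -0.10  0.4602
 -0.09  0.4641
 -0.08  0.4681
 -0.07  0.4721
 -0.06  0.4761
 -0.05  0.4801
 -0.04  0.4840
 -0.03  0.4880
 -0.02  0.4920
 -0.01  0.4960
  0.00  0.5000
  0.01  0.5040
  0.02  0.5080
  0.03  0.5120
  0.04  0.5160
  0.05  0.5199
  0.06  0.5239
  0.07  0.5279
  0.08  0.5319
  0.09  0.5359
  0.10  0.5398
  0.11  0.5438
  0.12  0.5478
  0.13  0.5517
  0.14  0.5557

49.39

σ√T = 0.42 × 1.1180 = 0.4696
ln(S/K) + (r + σ²/2)T = ln(332/342) + (0.078 + 0.42²/2)·1.25 = -0.0297 + 0.2077 = 0.1781
d₁ = 0.1781 / 0.4696 = 0.3792 → 0.38
d₂ = d₁ − σ√T = 0.3792 − 0.4696 = -0.0903 → -0.09
exp(−rT) = exp(−0.078·1.25) = 0.9071
N(−d₂) = N(0.09) = 0.5359;  N(−d₁) = N(-0.38) = 0.3520
P = 342·0.9071·0.5359 − 332·0.3520 = 166.2513 − 116.8640 = 49.3873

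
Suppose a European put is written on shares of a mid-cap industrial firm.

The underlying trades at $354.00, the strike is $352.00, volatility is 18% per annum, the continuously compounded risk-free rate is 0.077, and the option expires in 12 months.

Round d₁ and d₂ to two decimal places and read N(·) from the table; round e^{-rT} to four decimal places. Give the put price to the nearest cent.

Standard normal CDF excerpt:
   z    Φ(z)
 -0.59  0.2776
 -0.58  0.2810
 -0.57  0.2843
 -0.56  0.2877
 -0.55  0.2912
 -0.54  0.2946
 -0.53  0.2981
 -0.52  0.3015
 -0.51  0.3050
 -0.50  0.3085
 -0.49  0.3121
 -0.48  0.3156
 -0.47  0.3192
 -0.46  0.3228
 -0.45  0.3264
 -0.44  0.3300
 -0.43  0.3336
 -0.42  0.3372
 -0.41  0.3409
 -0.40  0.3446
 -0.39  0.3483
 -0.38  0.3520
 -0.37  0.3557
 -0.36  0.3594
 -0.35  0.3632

$12.84

σ√T = 0.18 × 1.0000 = 0.1800
ln(S/K) + (r + σ²/2)T = ln(354/352) + (0.077 + 0.18²/2)·1 = 0.0057 + 0.0932 = 0.0989
d₁ = 0.0989 / 0.1800 = 0.5493 which rounds to 0.55
d₂ = d₁ − σ√T = 0.5493 − 0.1800 = 0.3693 which rounds to 0.37
exp(−rT) = exp(−0.077·1) = 0.9259
N(−d₂) = N(-0.37) = 0.3557;  N(−d₁) = N(-0.55) = 0.2912
P = 352·0.9259·0.3557 − 354·0.2912 = 115.9286 − 103.0848 = 12.8438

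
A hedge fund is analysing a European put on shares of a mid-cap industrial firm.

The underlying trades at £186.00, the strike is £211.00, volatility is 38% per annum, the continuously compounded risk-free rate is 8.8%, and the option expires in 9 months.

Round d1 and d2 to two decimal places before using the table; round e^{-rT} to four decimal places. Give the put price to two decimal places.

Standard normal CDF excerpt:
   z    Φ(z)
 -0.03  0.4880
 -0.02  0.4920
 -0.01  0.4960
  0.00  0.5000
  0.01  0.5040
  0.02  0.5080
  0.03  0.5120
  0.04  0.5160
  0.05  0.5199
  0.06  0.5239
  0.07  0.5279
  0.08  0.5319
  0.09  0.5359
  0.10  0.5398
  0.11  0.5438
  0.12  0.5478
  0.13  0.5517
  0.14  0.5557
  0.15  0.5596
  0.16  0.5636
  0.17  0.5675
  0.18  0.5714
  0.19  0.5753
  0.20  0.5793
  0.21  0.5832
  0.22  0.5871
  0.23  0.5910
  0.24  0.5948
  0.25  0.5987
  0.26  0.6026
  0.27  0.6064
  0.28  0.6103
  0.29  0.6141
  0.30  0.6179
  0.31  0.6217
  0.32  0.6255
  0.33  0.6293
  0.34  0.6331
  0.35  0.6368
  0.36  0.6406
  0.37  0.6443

σ√T = 0.38 × 0.8660 = 0.3291
d₁ = [ln(186/211) + (0.088 + ½·0.38²)·0.75] / (σ√T) = (-0.1261 + 0.1202) / 0.3291 = -0.0181 → -0.02
d₂ = -0.0181 − 0.3291 = -0.3472 → -0.35
e^(−rT) = e^(−0.088·0.75) = 0.9361
N(−d₂) = N(0.35) = 0.6368;  N(−d₁) = N(0.02) = 0.5080
P = 211·0.9361·0.6368 − 186·0.5080 = 125.7789 − 94.4880 = 31.2909

£31.29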